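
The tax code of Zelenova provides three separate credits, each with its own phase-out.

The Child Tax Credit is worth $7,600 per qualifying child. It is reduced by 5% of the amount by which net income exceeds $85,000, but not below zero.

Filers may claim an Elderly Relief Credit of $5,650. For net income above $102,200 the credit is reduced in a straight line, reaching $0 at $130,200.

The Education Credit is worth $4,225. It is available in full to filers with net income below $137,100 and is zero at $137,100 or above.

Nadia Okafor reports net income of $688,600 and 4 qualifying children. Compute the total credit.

Child Tax Credit: base = 4 × $7,600 = $30,400. 5% of the $603,600 excess over $85,000 is $30,180; credit = $30,400 − $30,180 = $220.
Elderly Relief Credit: $688,600 is at or above $130,200, so the credit is $0.
Education Credit: $688,600 meets or exceeds the $137,100 cutoff, so the credit is $0.
Total: $220 + $0 + $0 = $220.

$220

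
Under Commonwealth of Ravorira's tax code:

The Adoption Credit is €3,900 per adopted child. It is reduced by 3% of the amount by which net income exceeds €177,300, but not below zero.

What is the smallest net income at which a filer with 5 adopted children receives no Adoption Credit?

Full credit = 5 × €3,900 = €19,500.
The credit falls by 3% of each euro above €177,300, so it reaches zero when the excess is €19,500 / 3% = €650,000: income = €177,300 + €650,000 = €827,300.

€827,300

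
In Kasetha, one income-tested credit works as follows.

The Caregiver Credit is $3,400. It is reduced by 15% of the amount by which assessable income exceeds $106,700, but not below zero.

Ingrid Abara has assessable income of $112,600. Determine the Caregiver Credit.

$2,515

Caregiver Credit: 15% of the $5,900 excess over $106,700 is $885; credit = $3,400 − $885 = $2,515.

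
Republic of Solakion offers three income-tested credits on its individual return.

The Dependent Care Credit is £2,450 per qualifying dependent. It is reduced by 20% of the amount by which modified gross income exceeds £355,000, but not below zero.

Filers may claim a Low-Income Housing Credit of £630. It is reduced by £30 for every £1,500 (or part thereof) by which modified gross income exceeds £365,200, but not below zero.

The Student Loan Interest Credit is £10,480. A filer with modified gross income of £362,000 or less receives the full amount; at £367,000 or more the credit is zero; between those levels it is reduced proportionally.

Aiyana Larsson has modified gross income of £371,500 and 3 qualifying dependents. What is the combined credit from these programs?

Dependent Care Credit: base = 3 × £2,450 = £7,350. 20% of the £16,500 excess over £355,000 is £3,300; credit = £7,350 − £3,300 = £4,050.
Low-Income Housing Credit: income exceeds £365,200 by £6,300, which is 5 full-or-partial £1,500 increments; reduction = 5 × £30 = £150, leaving £480.
Student Loan Interest Credit: £371,500 is at or above £367,000, so the credit is £0.
Total: £4,050 + £480 + £0 = £4,530.

£4,530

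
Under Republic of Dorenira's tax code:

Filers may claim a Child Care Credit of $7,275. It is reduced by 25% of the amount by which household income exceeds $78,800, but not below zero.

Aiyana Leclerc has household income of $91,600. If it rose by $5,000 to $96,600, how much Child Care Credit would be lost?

At $91,600 — 25% of the $12,800 excess over $78,800 is $3,200; credit = $7,275 − $3,200 = $4,075.
At $96,600 — 25% of the $17,800 excess over $78,800 is $4,450; credit = $7,275 − $4,450 = $2,825.
Lost: $4,075 − $2,825 = $1,250.

$1,250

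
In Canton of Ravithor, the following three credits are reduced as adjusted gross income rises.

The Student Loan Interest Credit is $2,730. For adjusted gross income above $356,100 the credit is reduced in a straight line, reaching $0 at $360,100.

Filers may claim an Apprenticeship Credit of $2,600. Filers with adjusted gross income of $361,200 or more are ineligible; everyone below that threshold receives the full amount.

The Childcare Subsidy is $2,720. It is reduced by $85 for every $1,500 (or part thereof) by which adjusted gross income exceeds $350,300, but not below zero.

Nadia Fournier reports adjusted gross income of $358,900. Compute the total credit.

Student Loan Interest Credit: $358,900 is $2,800 into a $4,000 phase-out range, leaving 1,200/4,000 of the credit: $2,730 × 1,200/4,000 = $819.
Apprenticeship Credit: $358,900 is below the $361,200 cutoff, so the full $2,600 applies.
Childcare Subsidy: income exceeds $350,300 by $8,600, which is 6 full-or-partial $1,500 increments; reduction = 6 × $85 = $510, leaving $2,210.
Total: $819 + $2,600 + $2,210 = $5,629.

$5,629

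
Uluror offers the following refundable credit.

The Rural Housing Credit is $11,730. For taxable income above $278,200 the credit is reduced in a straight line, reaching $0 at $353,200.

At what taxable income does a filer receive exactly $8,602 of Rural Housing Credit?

$8,602 is 8,602/11,730 of the full $11,730, so 3,128/11,730 of the $75,000 range has been used: income = $278,200 + $75,000 × 3,128/11,730 = $298,200.

$298,200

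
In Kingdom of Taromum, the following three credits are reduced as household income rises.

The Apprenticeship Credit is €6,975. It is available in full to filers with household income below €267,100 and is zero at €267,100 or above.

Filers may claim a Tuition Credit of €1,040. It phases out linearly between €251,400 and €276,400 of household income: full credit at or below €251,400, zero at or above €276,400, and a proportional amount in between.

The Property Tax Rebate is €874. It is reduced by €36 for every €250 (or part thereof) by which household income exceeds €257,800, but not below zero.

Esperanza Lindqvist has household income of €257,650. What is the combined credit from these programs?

€8,629

Apprenticeship Credit: €257,650 is below the €267,100 cutoff, so the full €6,975 applies.
Tuition Credit: €257,650 is €6,250 into a €25,000 phase-out range, leaving 18,750/25,000 of the credit: €1,040 × 18,750/25,000 = €780.
Property Tax Rebate: €257,650 is at or below the €257,800 threshold, so the full €874 applies.
Total: €6,975 + €780 + €874 = €8,629.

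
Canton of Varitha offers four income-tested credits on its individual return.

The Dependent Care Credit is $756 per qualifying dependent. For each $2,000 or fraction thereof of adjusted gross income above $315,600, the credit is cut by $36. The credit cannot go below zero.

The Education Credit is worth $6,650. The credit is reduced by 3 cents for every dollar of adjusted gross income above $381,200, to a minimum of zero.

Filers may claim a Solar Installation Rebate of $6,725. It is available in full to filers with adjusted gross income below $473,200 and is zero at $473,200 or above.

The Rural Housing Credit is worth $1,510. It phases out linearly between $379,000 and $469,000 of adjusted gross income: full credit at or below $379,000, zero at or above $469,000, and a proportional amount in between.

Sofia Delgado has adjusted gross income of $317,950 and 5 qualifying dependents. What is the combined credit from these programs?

Dependent Care Credit: base = 5 × $756 = $3,780. income exceeds $315,600 by $2,350, which is 2 full-or-partial $2,000 increments; reduction = 2 × $36 = $72, leaving $3,708.
Education Credit: $317,950 is at or below the $381,200 threshold, so the full $6,650 applies.
Solar Installation Rebate: $317,950 is below the $473,200 cutoff, so the full $6,725 applies.
Rural Housing Credit: $317,950 is at or below the $379,000 threshold, so the full $1,510 applies.
Total: $3,708 + $6,650 + $6,725 + $1,510 = $18,593.

$18,593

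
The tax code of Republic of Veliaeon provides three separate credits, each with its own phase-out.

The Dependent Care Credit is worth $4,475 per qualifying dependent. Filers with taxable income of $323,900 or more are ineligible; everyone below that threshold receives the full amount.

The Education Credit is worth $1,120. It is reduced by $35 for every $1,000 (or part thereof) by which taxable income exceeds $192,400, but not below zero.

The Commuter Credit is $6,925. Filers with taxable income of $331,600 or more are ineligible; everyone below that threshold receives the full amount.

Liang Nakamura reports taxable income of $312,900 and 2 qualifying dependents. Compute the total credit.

$15,875

Dependent Care Credit: base = 2 × $4,475 = $8,950. $312,900 is below the $323,900 cutoff, so the full $8,950 applies.
Education Credit: income exceeds $192,400 by $120,500 → 121 increments × $35 = $4,235 ≥ base, so the credit is $0.
Commuter Credit: $312,900 is below the $331,600 cutoff, so the full $6,925 applies.
Total: $8,950 + $0 + $6,925 = $15,875.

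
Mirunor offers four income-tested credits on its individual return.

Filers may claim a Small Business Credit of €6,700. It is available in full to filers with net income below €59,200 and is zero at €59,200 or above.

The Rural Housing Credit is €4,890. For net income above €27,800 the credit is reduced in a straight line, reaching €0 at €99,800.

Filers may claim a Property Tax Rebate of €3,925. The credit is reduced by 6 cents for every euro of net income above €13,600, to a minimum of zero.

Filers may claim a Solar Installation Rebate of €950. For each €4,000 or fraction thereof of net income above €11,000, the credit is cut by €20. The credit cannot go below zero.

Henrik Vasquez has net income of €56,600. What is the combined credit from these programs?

€11,689

Small Business Credit: €56,600 is below the €59,200 cutoff, so the full €6,700 applies.
Rural Housing Credit: €56,600 is €28,800 into a €72,000 phase-out range, leaving 43,200/72,000 of the credit: €4,890 × 43,200/72,000 = €2,934.
Property Tax Rebate: 6% of the €43,000 excess over €13,600 is €2,580; credit = €3,925 − €2,580 = €1,345.
Solar Installation Rebate: income exceeds €11,000 by €45,600, which is 12 full-or-partial €4,000 increments; reduction = 12 × €20 = €240, leaving €710.
Total: €6,700 + €2,934 + €1,345 + €710 = €11,689.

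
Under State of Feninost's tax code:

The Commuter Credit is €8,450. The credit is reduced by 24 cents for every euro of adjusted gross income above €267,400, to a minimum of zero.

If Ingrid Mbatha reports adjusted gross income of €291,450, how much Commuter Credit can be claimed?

Commuter Credit: 24% of the €24,050 excess over €267,400 is €5,772; credit = €8,450 − €5,772 = €2,678.

€2,678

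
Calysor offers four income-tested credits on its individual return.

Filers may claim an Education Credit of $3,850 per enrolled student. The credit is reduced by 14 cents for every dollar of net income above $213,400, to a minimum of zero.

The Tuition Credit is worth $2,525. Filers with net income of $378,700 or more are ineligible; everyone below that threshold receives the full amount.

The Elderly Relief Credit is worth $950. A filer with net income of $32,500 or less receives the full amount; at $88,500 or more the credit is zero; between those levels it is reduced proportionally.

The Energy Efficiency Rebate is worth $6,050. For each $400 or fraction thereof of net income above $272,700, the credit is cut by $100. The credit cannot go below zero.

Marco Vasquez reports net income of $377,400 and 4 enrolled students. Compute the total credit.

Education Credit: base = 4 × $3,850 = $15,400. 14% of the $164,000 excess over $213,400 is $22,960 ≥ base, so the credit is $0.
Tuition Credit: $377,400 is below the $378,700 cutoff, so the full $2,525 applies.
Elderly Relief Credit: $377,400 is at or above $88,500, so the credit is $0.
Energy Efficiency Rebate: income exceeds $272,700 by $104,700 → 262 increments × $100 = $26,200 ≥ base, so the credit is $0.
Total: $0 + $2,525 + $0 + $0 = $2,525.

$2,525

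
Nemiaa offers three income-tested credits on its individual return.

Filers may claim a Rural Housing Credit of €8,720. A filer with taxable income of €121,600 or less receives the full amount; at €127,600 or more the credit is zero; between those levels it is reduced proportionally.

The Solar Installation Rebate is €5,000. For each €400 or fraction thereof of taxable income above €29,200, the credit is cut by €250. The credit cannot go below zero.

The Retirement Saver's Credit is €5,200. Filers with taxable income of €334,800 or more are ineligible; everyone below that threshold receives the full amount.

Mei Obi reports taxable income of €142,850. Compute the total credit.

€5,200

Rural Housing Credit: €142,850 is at or above €127,600, so the credit is €0.
Solar Installation Rebate: income exceeds €29,200 by €113,650 → 285 increments × €250 = €71,250 ≥ base, so the credit is €0.
Retirement Saver's Credit: €142,850 is below the €334,800 cutoff, so the full €5,200 applies.
Total: €0 + €0 + €5,200 = €5,200.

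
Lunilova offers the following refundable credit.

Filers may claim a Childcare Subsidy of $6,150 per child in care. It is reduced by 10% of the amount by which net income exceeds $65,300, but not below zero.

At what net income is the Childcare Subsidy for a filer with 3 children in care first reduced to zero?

Full credit = 3 × $6,150 = $18,450.
The credit falls by 10% of each dollar above $65,300, so it reaches zero when the excess is $18,450 / 10% = $184,500: income = $65,300 + $184,500 = $249,800.

$249,800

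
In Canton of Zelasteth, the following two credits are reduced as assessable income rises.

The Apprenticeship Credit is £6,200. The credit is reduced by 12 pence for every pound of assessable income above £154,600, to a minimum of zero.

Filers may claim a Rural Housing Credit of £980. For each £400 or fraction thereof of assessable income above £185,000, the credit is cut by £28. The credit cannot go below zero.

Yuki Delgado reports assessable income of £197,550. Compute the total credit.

Apprenticeship Credit: 12% of the £42,950 excess over £154,600 is £5,154; credit = £6,200 − £5,154 = £1,046.
Rural Housing Credit: income exceeds £185,000 by £12,550, which is 32 full-or-partial £400 increments; reduction = 32 × £28 = £896, leaving £84.
Total: £1,046 + £84 = £1,130.

£1,130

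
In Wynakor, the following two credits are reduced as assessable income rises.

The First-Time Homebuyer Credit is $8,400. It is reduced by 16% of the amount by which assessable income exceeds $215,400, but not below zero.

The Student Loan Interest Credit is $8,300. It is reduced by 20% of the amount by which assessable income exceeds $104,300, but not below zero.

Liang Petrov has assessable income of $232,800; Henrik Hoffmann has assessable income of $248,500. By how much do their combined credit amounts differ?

Liang ($232,800): First-Time Homebuyer Credit: 16% of the $17,400 excess over $215,400 is $2,784; credit = $8,400 − $2,784 = $5,616. Student Loan Interest Credit: 20% of the $128,500 excess over $104,300 is $25,700 ≥ base, so the credit is $0. total $5,616 + $0 = $5,616
Henrik ($248,500): First-Time Homebuyer Credit: 16% of the $33,100 excess over $215,400 is $5,296; credit = $8,400 − $5,296 = $3,104. Student Loan Interest Credit: 20% of the $144,200 excess over $104,300 is $28,840 ≥ base, so the credit is $0. total $3,104 + $0 = $3,104
Difference: |$5,616 − $3,104| = $2,512.

$2,512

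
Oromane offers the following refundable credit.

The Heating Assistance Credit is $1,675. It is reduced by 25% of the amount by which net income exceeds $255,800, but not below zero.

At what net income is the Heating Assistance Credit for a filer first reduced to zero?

The credit falls by 25% of each dollar above $255,800, so it reaches zero when the excess is $1,675 / 25% = $6,700: income = $255,800 + $6,700 = $262,500.

$262,500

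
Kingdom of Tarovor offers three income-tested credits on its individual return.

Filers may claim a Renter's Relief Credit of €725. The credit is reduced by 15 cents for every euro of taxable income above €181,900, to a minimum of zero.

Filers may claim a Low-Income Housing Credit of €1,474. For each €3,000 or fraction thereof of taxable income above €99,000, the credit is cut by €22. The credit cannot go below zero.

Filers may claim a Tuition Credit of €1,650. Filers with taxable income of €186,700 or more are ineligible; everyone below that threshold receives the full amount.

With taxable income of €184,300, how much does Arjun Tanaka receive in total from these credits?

€2,851

Renter's Relief Credit: 15% of the €2,400 excess over €181,900 is €360; credit = €725 − €360 = €365.
Low-Income Housing Credit: income exceeds €99,000 by €85,300, which is 29 full-or-partial €3,000 increments; reduction = 29 × €22 = €638, leaving €836.
Tuition Credit: €184,300 is below the €186,700 cutoff, so the full €1,650 applies.
Total: €365 + €836 + €1,650 = €2,851.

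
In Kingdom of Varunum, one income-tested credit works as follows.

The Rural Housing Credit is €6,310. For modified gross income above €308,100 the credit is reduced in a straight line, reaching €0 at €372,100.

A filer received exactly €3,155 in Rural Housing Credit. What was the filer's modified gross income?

€3,155 is 3,155/6,310 of the full €6,310, so 3,155/6,310 of the €64,000 range has been used: income = €308,100 + €64,000 × 3,155/6,310 = €340,100.

€340,100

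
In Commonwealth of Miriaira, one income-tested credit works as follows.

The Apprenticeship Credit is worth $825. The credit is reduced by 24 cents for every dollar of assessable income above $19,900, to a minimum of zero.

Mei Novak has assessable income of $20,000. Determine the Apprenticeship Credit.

Apprenticeship Credit: 24% of the $100 excess over $19,900 is $24; credit = $825 − $24 = $801.

$801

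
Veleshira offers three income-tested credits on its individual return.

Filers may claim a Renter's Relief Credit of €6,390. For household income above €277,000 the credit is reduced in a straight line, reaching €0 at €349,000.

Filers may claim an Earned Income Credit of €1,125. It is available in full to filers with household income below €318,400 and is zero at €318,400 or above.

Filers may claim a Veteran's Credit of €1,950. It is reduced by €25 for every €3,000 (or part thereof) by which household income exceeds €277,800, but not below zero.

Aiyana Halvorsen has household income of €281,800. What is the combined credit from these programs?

€8,989

Renter's Relief Credit: €281,800 is €4,800 into a €72,000 phase-out range, leaving 67,200/72,000 of the credit: €6,390 × 67,200/72,000 = €5,964.
Earned Income Credit: €281,800 is below the €318,400 cutoff, so the full €1,125 applies.
Veteran's Credit: income exceeds €277,800 by €4,000, which is 2 full-or-partial €3,000 increments; reduction = 2 × €25 = €50, leaving €1,900.
Total: €5,964 + €1,125 + €1,900 = €8,989.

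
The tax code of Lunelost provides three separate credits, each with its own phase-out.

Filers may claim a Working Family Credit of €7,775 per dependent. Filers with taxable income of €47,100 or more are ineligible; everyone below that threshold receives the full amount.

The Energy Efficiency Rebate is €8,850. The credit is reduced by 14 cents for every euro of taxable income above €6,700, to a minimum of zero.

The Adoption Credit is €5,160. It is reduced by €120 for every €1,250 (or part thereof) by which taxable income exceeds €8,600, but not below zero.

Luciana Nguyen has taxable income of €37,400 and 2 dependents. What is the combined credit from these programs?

Working Family Credit: base = 2 × €7,775 = €15,550. €37,400 is below the €47,100 cutoff, so the full €15,550 applies.
Energy Efficiency Rebate: 14% of the €30,700 excess over €6,700 is €4,298; credit = €8,850 − €4,298 = €4,552.
Adoption Credit: income exceeds €8,600 by €28,800, which is 24 full-or-partial €1,250 increments; reduction = 24 × €120 = €2,880, leaving €2,280.
Total: €15,550 + €4,552 + €2,280 = €22,382.

€22,382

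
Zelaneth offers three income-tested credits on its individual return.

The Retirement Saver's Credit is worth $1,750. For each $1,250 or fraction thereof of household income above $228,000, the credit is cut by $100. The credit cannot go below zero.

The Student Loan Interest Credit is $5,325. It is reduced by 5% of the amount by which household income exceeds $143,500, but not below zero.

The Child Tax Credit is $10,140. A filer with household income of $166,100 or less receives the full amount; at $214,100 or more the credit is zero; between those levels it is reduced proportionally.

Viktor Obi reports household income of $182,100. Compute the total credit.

$11,905

Retirement Saver's Credit: $182,100 is at or below the $228,000 threshold, so the full $1,750 applies.
Student Loan Interest Credit: 5% of the $38,600 excess over $143,500 is $1,930; credit = $5,325 − $1,930 = $3,395.
Child Tax Credit: $182,100 is $16,000 into a $48,000 phase-out range, leaving 32,000/48,000 of the credit: $10,140 × 32,000/48,000 = $6,760.
Total: $1,750 + $3,395 + $6,760 = $11,905.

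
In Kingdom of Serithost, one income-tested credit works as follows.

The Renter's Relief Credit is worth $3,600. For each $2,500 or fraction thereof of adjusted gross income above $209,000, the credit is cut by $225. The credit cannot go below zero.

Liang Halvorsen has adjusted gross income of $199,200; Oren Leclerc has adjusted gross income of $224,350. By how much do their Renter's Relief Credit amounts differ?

Liang ($199,200): Renter's Relief Credit: $199,200 is at or below the $209,000 threshold, so the full $3,600 applies.
Oren ($224,350): Renter's Relief Credit: income exceeds $209,000 by $15,350, which is 7 full-or-partial $2,500 increments; reduction = 7 × $225 = $1,575, leaving $2,025.
Difference: |$3,600 − $2,025| = $1,575.

$1,575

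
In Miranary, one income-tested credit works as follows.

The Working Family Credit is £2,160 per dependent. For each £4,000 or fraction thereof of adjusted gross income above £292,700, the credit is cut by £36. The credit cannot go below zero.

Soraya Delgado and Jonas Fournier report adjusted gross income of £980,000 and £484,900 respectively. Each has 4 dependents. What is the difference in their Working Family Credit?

£4,428

Soraya (£980,000): Working Family Credit: base = 4 × £2,160 = £8,640. income exceeds £292,700 by £687,300, which is 172 full-or-partial £4,000 increments; reduction = 172 × £36 = £6,192, leaving £2,448.
Jonas (£484,900): Working Family Credit: base = 4 × £2,160 = £8,640. income exceeds £292,700 by £192,200, which is 49 full-or-partial £4,000 increments; reduction = 49 × £36 = £1,764, leaving £6,876.
Difference: |£2,448 − £6,876| = £4,428.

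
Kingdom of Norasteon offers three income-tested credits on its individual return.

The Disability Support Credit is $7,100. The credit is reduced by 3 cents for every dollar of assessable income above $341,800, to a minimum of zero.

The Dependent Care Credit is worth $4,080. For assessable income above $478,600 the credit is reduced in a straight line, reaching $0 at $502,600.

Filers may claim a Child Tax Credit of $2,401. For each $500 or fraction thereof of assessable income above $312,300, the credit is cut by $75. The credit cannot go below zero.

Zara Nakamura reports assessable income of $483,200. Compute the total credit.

$6,156

Disability Support Credit: 3% of the $141,400 excess over $341,800 is $4,242; credit = $7,100 − $4,242 = $2,858.
Dependent Care Credit: $483,200 is $4,600 into a $24,000 phase-out range, leaving 19,400/24,000 of the credit: $4,080 × 19,400/24,000 = $3,298.
Child Tax Credit: income exceeds $312,300 by $170,900 → 342 increments × $75 = $25,650 ≥ base, so the credit is $0.
Total: $2,858 + $3,298 + $0 = $6,156.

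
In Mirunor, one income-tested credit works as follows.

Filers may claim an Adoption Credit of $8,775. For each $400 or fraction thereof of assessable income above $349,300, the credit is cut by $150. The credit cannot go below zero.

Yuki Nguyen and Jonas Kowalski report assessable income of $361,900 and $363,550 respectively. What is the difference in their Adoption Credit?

$600

Yuki ($361,900): Adoption Credit: income exceeds $349,300 by $12,600, which is 32 full-or-partial $400 increments; reduction = 32 × $150 = $4,800, leaving $3,975.
Jonas ($363,550): Adoption Credit: income exceeds $349,300 by $14,250, which is 36 full-or-partial $400 increments; reduction = 36 × $150 = $5,400, leaving $3,375.
Difference: |$3,975 − $3,375| = $600.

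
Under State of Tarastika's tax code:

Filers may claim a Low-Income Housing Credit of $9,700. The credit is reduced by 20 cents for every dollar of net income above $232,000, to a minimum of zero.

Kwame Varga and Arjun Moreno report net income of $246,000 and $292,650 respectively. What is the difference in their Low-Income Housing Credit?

$6,900

Kwame ($246,000): Low-Income Housing Credit: 20% of the $14,000 excess over $232,000 is $2,800; credit = $9,700 − $2,800 = $6,900.
Arjun ($292,650): Low-Income Housing Credit: 20% of the $60,650 excess over $232,000 is $12,130 ≥ base, so the credit is $0.
Difference: |$6,900 − $0| = $6,900.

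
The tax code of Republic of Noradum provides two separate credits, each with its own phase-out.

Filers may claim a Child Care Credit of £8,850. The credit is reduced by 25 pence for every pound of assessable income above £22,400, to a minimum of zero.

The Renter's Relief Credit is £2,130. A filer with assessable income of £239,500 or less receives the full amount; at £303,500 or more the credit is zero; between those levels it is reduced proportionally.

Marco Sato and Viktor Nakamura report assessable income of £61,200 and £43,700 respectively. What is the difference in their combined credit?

Marco (£61,200): Child Care Credit: 25% of the £38,800 excess over £22,400 is £9,700 ≥ base, so the credit is £0. Renter's Relief Credit: £61,200 is at or below the £239,500 threshold, so the full £2,130 applies. total £0 + £2,130 = £2,130
Viktor (£43,700): Child Care Credit: 25% of the £21,300 excess over £22,400 is £5,325; credit = £8,850 − £5,325 = £3,525. Renter's Relief Credit: £43,700 is at or below the £239,500 threshold, so the full £2,130 applies. total £3,525 + £2,130 = £5,655
Difference: |£2,130 − £5,655| = £3,525.

£3,525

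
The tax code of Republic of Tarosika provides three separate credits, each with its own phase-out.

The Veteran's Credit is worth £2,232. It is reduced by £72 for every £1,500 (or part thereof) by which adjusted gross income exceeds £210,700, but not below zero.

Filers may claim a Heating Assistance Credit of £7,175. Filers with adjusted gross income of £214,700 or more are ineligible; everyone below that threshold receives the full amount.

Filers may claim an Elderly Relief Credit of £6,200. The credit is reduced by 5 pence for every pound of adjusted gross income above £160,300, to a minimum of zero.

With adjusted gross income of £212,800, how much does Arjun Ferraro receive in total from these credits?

Veteran's Credit: income exceeds £210,700 by £2,100, which is 2 full-or-partial £1,500 increments; reduction = 2 × £72 = £144, leaving £2,088.
Heating Assistance Credit: £212,800 is below the £214,700 cutoff, so the full £7,175 applies.
Elderly Relief Credit: 5% of the £52,500 excess over £160,300 is £2,625; credit = £6,200 − £2,625 = £3,575.
Total: £2,088 + £7,175 + £3,575 = £12,838.

£12,838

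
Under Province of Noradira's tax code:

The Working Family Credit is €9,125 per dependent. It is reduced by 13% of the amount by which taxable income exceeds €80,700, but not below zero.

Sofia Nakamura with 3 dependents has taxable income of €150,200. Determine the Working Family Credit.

Working Family Credit: base = 3 × €9,125 = €27,375. 13% of the €69,500 excess over €80,700 is €9,035; credit = €27,375 − €9,035 = €18,340.

€18,340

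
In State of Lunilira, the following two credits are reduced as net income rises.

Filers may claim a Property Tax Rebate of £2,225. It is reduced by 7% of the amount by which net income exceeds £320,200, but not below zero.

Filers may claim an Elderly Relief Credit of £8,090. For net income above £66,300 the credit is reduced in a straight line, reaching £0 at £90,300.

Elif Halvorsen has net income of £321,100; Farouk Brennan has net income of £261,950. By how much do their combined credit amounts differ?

£63

Elif (£321,100): Property Tax Rebate: 7% of the £900 excess over £320,200 is £63; credit = £2,225 − £63 = £2,162. Elderly Relief Credit: £321,100 is at or above £90,300, so the credit is £0. total £2,162 + £0 = £2,162
Farouk (£261,950): Property Tax Rebate: £261,950 is at or below the £320,200 threshold, so the full £2,225 applies. Elderly Relief Credit: £261,950 is at or above £90,300, so the credit is £0. total £2,225 + £0 = £2,225
Difference: |£2,162 − £2,225| = £63.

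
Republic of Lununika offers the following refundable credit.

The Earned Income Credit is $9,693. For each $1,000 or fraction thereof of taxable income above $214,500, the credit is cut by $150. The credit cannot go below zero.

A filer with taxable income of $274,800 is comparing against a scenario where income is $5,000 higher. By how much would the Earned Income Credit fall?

At $274,800 — income exceeds $214,500 by $60,300, which is 61 full-or-partial $1,000 increments; reduction = 61 × $150 = $9,150, leaving $543.
At $279,800 — income exceeds $214,500 by $65,300 → 66 increments × $150 = $9,900 ≥ base, so the credit is $0.
Lost: $543 − $0 = $543.

$543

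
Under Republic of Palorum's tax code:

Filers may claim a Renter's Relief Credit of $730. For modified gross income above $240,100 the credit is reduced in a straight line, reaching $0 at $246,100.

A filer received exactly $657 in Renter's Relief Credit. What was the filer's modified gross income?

$657 is 657/730 of the full $730, so 73/730 of the $6,000 range has been used: income = $240,100 + $6,000 × 73/730 = $240,700.

$240,700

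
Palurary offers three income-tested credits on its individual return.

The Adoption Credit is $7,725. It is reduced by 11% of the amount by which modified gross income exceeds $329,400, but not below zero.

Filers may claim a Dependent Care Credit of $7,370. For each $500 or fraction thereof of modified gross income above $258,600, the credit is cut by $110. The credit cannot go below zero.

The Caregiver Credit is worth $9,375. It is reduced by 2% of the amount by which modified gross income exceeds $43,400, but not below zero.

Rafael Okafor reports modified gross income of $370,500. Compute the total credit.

Adoption Credit: 11% of the $41,100 excess over $329,400 is $4,521; credit = $7,725 − $4,521 = $3,204.
Dependent Care Credit: income exceeds $258,600 by $111,900 → 224 increments × $110 = $24,640 ≥ base, so the credit is $0.
Caregiver Credit: 2% of the $327,100 excess over $43,400 is $6,542; credit = $9,375 − $6,542 = $2,833.
Total: $3,204 + $0 + $2,833 = $6,037.

$6,037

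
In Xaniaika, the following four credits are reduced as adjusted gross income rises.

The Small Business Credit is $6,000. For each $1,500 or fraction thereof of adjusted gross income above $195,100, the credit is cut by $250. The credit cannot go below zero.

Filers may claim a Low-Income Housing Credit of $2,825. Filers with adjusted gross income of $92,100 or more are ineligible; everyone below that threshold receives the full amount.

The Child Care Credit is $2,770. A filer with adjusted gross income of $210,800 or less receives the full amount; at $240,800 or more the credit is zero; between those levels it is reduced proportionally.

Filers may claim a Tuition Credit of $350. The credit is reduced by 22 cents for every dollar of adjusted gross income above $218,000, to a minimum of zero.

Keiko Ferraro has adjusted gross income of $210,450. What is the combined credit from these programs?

Small Business Credit: income exceeds $195,100 by $15,350, which is 11 full-or-partial $1,500 increments; reduction = 11 × $250 = $2,750, leaving $3,250.
Low-Income Housing Credit: $210,450 meets or exceeds the $92,100 cutoff, so the credit is $0.
Child Care Credit: $210,450 is at or below the $210,800 threshold, so the full $2,770 applies.
Tuition Credit: $210,450 is at or below the $218,000 threshold, so the full $350 applies.
Total: $3,250 + $0 + $2,770 + $350 = $6,370.

$6,370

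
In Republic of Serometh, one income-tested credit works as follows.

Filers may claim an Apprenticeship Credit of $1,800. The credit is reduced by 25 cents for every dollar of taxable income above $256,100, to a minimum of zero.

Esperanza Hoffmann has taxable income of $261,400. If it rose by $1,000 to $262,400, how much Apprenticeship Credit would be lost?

At $261,400 — 25% of the $5,300 excess over $256,100 is $1,325; credit = $1,800 − $1,325 = $475.
At $262,400 — 25% of the $6,300 excess over $256,100 is $1,575; credit = $1,800 − $1,575 = $225.
Lost: $475 − $225 = $250.

$250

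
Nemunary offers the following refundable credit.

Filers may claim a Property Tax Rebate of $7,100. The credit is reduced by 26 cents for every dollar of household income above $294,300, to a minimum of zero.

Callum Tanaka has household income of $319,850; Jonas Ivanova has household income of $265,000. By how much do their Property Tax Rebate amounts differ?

Callum ($319,850): Property Tax Rebate: 26% of the $25,550 excess over $294,300 is $6,643; credit = $7,100 − $6,643 = $457.
Jonas ($265,000): Property Tax Rebate: $265,000 is at or below the $294,300 threshold, so the full $7,100 applies.
Difference: |$457 − $7,100| = $6,643.

$6,643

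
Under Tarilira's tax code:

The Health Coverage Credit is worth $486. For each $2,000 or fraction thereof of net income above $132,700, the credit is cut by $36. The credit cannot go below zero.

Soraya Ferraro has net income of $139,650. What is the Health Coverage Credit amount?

Health Coverage Credit: income exceeds $132,700 by $6,950, which is 4 full-or-partial $2,000 increments; reduction = 4 × $36 = $144, leaving $342.

$342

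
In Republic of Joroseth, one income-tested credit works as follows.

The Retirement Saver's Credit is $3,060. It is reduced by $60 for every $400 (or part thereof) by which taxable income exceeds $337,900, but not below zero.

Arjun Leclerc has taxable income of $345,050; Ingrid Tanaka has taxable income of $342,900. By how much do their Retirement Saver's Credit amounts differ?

$300

Arjun ($345,050): Retirement Saver's Credit: income exceeds $337,900 by $7,150, which is 18 full-or-partial $400 increments; reduction = 18 × $60 = $1,080, leaving $1,980.
Ingrid ($342,900): Retirement Saver's Credit: income exceeds $337,900 by $5,000, which is 13 full-or-partial $400 increments; reduction = 13 × $60 = $780, leaving $2,280.
Difference: |$1,980 − $2,280| = $300.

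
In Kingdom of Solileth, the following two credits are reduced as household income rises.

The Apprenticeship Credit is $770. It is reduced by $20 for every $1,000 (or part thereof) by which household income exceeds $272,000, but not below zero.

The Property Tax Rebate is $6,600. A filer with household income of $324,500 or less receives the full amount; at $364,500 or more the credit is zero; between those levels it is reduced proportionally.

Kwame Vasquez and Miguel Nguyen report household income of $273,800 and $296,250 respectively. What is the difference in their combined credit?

$460

Kwame ($273,800): Apprenticeship Credit: income exceeds $272,000 by $1,800, which is 2 full-or-partial $1,000 increments; reduction = 2 × $20 = $40, leaving $730. Property Tax Rebate: $273,800 is at or below the $324,500 threshold, so the full $6,600 applies. total $730 + $6,600 = $7,330
Miguel ($296,250): Apprenticeship Credit: income exceeds $272,000 by $24,250, which is 25 full-or-partial $1,000 increments; reduction = 25 × $20 = $500, leaving $270. Property Tax Rebate: $296,250 is at or below the $324,500 threshold, so the full $6,600 applies. total $270 + $6,600 = $6,870
Difference: |$7,330 − $6,870| = $460.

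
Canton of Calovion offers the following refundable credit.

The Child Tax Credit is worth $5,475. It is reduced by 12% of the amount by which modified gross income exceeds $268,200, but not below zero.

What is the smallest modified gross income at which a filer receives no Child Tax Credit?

$313,825

The credit falls by 12% of each dollar above $268,200, so it reaches zero when the excess is $5,475 / 12% = $45,625: income = $268,200 + $45,625 = $313,825.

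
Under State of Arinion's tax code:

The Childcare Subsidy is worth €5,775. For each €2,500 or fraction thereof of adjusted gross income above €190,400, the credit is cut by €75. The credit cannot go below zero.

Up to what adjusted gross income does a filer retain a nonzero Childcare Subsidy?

€380,400

After 76 increments the reduction is 76 × €75 = €5,700, leaving €75; one more increment wipes it out. Increment 76 ends at excess 76 × €2,500 = €190,000, so the highest qualifying income is €190,400 + €190,000 = €380,400.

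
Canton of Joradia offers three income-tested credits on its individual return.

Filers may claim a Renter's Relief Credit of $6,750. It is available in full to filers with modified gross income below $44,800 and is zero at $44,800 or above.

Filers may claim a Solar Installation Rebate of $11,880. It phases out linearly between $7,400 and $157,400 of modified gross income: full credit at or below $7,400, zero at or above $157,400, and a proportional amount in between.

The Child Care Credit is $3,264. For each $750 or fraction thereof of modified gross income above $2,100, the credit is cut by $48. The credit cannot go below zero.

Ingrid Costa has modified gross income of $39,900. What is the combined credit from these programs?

Renter's Relief Credit: $39,900 is below the $44,800 cutoff, so the full $6,750 applies.
Solar Installation Rebate: $39,900 is $32,500 into a $150,000 phase-out range, leaving 117,500/150,000 of the credit: $11,880 × 117,500/150,000 = $9,306.
Child Care Credit: income exceeds $2,100 by $37,800, which is 51 full-or-partial $750 increments; reduction = 51 × $48 = $2,448, leaving $816.
Total: $6,750 + $9,306 + $816 = $16,872.

$16,872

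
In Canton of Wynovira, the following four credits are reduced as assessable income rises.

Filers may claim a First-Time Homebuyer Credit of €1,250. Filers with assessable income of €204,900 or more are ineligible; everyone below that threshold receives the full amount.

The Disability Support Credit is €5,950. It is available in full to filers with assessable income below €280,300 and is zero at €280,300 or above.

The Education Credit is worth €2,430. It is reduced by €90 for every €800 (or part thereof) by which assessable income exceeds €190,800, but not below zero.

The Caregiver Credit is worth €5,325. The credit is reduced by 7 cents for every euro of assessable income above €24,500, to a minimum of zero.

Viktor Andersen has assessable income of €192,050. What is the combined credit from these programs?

First-Time Homebuyer Credit: €192,050 is below the €204,900 cutoff, so the full €1,250 applies.
Disability Support Credit: €192,050 is below the €280,300 cutoff, so the full €5,950 applies.
Education Credit: income exceeds €190,800 by €1,250, which is 2 full-or-partial €800 increments; reduction = 2 × €90 = €180, leaving €2,250.
Caregiver Credit: 7% of the €167,550 excess over €24,500 is €11,728.50 ≥ base, so the credit is €0.
Total: €1,250 + €5,950 + €2,250 + €0 = €9,450.

€9,450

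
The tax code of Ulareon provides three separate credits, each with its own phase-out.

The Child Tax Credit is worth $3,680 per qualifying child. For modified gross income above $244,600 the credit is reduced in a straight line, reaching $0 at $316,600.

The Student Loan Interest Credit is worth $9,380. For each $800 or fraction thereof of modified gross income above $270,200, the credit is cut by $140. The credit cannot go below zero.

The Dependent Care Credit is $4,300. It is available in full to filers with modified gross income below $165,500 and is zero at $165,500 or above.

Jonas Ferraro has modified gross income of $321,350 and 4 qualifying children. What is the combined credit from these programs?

Child Tax Credit: base = 4 × $3,680 = $14,720. $321,350 is at or above $316,600, so the credit is $0.
Student Loan Interest Credit: income exceeds $270,200 by $51,150, which is 64 full-or-partial $800 increments; reduction = 64 × $140 = $8,960, leaving $420.
Dependent Care Credit: $321,350 meets or exceeds the $165,500 cutoff, so the credit is $0.
Total: $0 + $420 + $0 = $420.

$420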